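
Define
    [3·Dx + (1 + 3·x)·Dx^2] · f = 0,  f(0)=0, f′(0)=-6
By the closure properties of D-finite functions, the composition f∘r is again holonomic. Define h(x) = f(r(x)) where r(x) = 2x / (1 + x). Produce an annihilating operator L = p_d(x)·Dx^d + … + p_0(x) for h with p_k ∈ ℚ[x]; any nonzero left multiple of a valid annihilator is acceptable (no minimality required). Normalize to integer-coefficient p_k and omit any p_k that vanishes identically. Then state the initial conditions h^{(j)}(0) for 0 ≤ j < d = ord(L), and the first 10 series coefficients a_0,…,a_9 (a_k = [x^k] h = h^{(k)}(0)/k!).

L = (8 + 14·x)·Dx + (1 + 8·x + 7·x^2)·Dx^2  (order 2).
h: a_k = 0, -12, 48, -228, 1200, -33612/5, 39216, -1647084/7, 1441200, -8967468, …
ICs: h(0) = 0, h′(0) = -12.

f: a_k = 0, -6, 9, -18, 81/2, -486/5, 243, -4374/7, 6561/4, -4374, …
h₀=f(r): pull back L_f along r ⇒ L₀.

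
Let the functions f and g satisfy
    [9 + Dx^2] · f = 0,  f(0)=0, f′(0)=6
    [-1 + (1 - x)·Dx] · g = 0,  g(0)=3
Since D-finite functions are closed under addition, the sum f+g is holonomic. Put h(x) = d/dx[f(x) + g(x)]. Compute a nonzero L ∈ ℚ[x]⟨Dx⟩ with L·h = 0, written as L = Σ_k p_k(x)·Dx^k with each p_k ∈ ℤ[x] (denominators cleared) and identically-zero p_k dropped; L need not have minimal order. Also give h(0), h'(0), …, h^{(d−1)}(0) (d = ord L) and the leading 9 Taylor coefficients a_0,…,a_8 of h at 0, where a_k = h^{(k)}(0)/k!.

f: a_k = 0, 6, 0, -9, 0, 81/20, 0, -243/280, 0, …
g: a_k = 3, 3, 3, 3, 3, 3, 3, 3, 3, …
f+g: L₀ = lclm(L_f,L_g), ord ≤ 2+1.
h=h₀': d/dx-closure on L₀ ⇒ L.
L = (126 - 108·x + 54·x^2) + (-45 + 99·x - 81·x^2 + 27·x^3)·Dx + (14 - 12·x + 6·x^2)·Dx^2 + (-5 + 11·x - 9·x^2 + 3·x^3)·Dx^3  (order 3).
h: a_k = 9, 6, -18, 12, 141/4, 18, 597/40, 24, 62667/2240, …
ICs: h(0) = 9, h′(0) = 6, h′′(0) = -36.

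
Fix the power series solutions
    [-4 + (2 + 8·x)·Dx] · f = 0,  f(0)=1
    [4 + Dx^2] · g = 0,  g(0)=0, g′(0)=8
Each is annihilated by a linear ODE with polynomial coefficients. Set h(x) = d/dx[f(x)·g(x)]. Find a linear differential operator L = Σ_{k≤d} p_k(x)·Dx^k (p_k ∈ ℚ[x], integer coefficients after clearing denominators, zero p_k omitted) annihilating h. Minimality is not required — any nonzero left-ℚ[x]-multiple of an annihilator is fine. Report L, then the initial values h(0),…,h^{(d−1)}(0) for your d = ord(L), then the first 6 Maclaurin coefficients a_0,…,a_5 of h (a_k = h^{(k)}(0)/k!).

f: a_k = 1, 2, -2, 4, -10, 28, …
g: a_k = 0, 8, 0, -16/3, 0, 16/15, …
h₀=f·g: eliminate ⇒ L₀, order ≤ 1·2.
h₀' ⇒ L via d/dx closure of L₀.
L = (8 + 96·x + 256·x^2 + 256·x^3 + 256·x^4) + (2 - 48·x^2 - 64·x^3)·Dx + (1 + 10·x + 36·x^2 + 64·x^3 + 64·x^4)·Dx^2  (order 2).
h: a_k = 8, 32, -64, 256/3, -1024/3, 6144/5, …
ICs: h(0) = 8, h′(0) = 32.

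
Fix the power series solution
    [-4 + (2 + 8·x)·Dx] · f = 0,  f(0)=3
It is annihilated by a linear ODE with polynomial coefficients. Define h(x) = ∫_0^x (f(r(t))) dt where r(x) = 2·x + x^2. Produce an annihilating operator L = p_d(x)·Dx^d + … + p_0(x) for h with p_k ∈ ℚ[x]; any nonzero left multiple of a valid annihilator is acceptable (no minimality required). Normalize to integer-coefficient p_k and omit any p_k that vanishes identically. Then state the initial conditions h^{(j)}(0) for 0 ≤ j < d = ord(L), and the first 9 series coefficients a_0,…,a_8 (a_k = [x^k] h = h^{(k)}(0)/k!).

L = (-4 - 4·x)·Dx + (1 + 8·x + 4·x^2)·Dx^2  (order 2).
h: a_k = 0, 3, 6, -6, 18, -342/5, 300, -10116/7, 7434, …
ICs: h(0) = 0, h′(0) = 3.

f: a_k = 3, 6, -6, 12, -30, 84, -252, 792, -2574, …
f∘r: x↦r, Dx↦Dx/r' in L_f ⇒ L₀.
h=∫h₀ ⇒ L = L₀·Dx.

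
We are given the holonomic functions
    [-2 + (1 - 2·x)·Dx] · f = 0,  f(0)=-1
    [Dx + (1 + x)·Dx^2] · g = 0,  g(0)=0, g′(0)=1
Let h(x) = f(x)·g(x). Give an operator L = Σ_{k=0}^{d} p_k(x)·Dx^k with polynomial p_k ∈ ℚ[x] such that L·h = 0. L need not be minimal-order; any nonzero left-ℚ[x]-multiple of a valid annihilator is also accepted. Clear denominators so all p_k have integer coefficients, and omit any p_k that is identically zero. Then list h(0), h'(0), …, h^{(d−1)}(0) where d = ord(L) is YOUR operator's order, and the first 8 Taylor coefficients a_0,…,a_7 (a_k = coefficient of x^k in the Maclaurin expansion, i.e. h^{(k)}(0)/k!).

L = 2 + (3 + 6·x)·Dx + (-1 + x + 2·x^2)·Dx^2  (order 2).
h: a_k = 0, -1, -3/2, -10/3, -77/12, -391/30, -259/10, -1818/35, …
ICs: h(0) = 0, h′(0) = -1.

f: a_k = -1, -2, -4, -8, -16, -32, -64, -128, …
g: a_k = 0, 1, -1/2, 1/3, -1/4, 1/5, -1/6, 1/7, …
Product ⇒ symmetric product L₀, ord ≤ 2.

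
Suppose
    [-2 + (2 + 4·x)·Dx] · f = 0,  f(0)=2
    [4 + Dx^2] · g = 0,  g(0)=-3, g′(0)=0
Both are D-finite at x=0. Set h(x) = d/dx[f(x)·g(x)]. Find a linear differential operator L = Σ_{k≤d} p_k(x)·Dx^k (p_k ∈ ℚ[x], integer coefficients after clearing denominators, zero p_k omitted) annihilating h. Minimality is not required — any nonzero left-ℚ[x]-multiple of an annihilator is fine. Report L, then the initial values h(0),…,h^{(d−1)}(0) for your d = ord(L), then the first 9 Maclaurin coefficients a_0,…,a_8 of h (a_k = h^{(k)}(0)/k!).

f: a_k = 2, 2, -1, 1, -5/4, 7/4, -21/8, 33/8, -429/64, …
g: a_k = -3, 0, 6, 0, -2, 0, 4/15, 0, -2/105, …
L₀ := L_f ⊗_s L_g (sym. prod.), ord ≤ 2.
Differentiate: ansatz ord ≤ ord L₀ ⇒ L.
L = (53 + 288·x + 544·x^2 + 512·x^3 + 256·x^4) + (-2 - 36·x - 96·x^2 - 64·x^3)·Dx + (7 + 44·x + 108·x^2 + 128·x^3 + 64·x^4)·Dx^2  (order 2).
h: a_k = -6, 30, 27, -25, -65/4, 349/20, -2807/120, 44047/840, -242667/2240, …
ICs: h(0) = -6, h′(0) = 30.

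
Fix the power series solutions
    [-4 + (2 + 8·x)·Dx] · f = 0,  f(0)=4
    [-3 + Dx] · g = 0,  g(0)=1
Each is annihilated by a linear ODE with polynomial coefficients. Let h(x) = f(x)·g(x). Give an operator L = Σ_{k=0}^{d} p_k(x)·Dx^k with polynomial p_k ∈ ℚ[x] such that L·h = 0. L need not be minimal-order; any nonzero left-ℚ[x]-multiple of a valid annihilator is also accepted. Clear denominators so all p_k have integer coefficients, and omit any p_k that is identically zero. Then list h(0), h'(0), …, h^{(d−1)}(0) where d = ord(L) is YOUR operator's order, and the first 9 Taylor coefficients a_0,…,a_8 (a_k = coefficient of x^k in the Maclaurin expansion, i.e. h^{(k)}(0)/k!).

f: a_k = 4, 8, -8, 16, -40, 112, -336, 1056, -3432, …
g: a_k = 1, 3, 9/2, 9/2, 27/8, 81/40, 81/80, 243/560, 729/4480, …
L₀ := L_f ⊗_s L_g (sym. prod.), ord ≤ 1.
L = (-5 - 12·x) + (1 + 4·x)·Dx  (order 1).
h: a_k = 4, 20, 34, 46, 43/2, 631/10, -459/4, 58749/140, -1544007/1120, …
ICs: h(0) = 4.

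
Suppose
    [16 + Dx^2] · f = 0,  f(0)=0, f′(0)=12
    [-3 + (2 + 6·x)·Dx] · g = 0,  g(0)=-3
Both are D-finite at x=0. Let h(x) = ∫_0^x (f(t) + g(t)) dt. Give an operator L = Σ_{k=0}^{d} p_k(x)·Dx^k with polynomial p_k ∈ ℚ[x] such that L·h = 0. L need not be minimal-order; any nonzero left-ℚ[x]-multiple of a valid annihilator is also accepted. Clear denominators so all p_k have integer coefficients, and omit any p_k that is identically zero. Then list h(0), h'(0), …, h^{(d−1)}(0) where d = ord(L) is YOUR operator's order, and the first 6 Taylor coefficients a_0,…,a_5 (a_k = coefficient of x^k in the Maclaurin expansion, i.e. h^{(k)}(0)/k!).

f: a_k = 0, 12, 0, -32, 0, 128/5, …
g: a_k = -3, -9/2, 27/8, -81/16, 1215/128, -5103/256, …
Sum ⇒ L₀ = lclm(L_f,L_g) in ℚ(x)⟨Dx⟩.
h=∫h₀ ⇒ L = L₀·Dx.
L = (-4368 - 18432·x - 27648·x^2)·Dx + (1760 + 17568·x + 55296·x^2 + 55296·x^3)·Dx^2 + (-273 - 1152·x - 1728·x^2)·Dx^3 + (110 + 1098·x + 3456·x^2 + 3456·x^3)·Dx^4  (order 4).
h: a_k = 0, -3, 15/4, 9/8, -593/64, 243/128, …
ICs: h(0) = 0, h′(0) = -3, h′′(0) = 15/2, h′′′(0) = 27/4.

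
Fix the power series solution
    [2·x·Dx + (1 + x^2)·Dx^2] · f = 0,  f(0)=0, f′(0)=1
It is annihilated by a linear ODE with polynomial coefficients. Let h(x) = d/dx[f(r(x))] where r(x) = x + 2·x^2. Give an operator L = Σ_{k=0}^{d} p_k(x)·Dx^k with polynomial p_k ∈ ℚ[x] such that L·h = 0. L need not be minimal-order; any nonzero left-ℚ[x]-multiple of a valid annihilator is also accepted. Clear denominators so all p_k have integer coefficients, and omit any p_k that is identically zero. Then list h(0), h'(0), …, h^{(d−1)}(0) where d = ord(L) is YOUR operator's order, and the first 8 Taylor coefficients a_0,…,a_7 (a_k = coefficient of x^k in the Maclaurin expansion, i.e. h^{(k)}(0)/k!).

f: a_k = 0, 1, 0, -1/3, 0, 1/5, 0, -1/7, …
f∘r: x↦r, Dx↦Dx/r' in L_f ⇒ L₀.
Derive L from L₀ (diff closure).
L = (-4 + 2·x + 16·x^2 + 48·x^3 + 48·x^4) + (1 + 4·x + x^2 + 8·x^3 + 20·x^4 + 16·x^5)·Dx  (order 1).
h: a_k = 1, 4, -1, -8, -19, -4, 55, 112, …
ICs: h(0) = 1.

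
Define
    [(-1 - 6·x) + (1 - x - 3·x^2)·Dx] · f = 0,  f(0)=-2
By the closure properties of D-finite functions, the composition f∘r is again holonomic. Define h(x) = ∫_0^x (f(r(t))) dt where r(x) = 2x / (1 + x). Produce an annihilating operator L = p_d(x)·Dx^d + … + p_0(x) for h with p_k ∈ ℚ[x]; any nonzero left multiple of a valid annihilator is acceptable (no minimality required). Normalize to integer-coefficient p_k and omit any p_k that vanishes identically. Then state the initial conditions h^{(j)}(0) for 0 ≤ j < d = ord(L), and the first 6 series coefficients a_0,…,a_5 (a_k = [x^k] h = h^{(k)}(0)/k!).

L = (2 + 26·x)·Dx + (-1 - x + 13·x^2 + 13·x^3)·Dx^2  (order 2).
h: a_k = 0, -2, -2, -28/3, -13, -364/5, …
ICs: h(0) = 0, h′(0) = -2.

f: a_k = -2, -2, -8, -14, -38, -80, …
f∘r: x↦r, Dx↦Dx/r' in L_f ⇒ L₀.
Integrate: L := L₀·Dx.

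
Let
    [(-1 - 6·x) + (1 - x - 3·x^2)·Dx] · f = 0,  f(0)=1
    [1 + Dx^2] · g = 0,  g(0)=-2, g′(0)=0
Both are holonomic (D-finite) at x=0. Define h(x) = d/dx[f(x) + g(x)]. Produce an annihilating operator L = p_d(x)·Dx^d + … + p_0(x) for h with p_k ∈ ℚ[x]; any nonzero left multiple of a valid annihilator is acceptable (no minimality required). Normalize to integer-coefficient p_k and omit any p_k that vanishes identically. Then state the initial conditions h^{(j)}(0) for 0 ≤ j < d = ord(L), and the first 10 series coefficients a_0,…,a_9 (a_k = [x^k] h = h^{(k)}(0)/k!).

f: a_k = 1, 1, 4, 7, 19, 40, 97, 217, 508, 1159, …
g: a_k = -2, 0, 1, 0, -1/12, 0, 1/360, 0, -1/20160, 0, …
L₀ := lclm(L_f,L_g); ord L₀ ≤ 1+2.
h=h₀': d/dx-closure on L₀ ⇒ L.
L = (464 + 2522·x + 8618·x^2 + 6330·x^3 + 9630·x^4 + 486·x^5 + 486·x^6) + (-43 - 249·x + 114·x^2 + 559·x^3 + 1500·x^4 + 1863·x^5 + 189·x^6 + 162·x^7)·Dx + (464 + 2522·x + 8618·x^2 + 6330·x^3 + 9630·x^4 + 486·x^5 + 486·x^6)·Dx^2 + (-43 - 249·x + 114·x^2 + 559·x^3 + 1500·x^4 + 1863·x^5 + 189·x^6 + 162·x^7)·Dx^3  (order 3).
h: a_k = 1, 10, 21, 227/3, 200, 34921/60, 1519, 10241279/2520, 10431, 4868035201/181440, …
ICs: h(0) = 1, h′(0) = 10, h′′(0) = 42.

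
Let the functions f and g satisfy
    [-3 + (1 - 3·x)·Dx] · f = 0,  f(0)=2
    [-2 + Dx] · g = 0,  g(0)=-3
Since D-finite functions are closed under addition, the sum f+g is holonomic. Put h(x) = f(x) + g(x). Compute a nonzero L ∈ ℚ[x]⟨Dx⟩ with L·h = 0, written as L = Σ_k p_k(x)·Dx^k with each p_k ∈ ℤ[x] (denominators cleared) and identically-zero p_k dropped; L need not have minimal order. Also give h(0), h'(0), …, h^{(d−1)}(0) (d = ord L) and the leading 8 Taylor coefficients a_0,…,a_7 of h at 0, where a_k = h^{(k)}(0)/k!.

L = (-24 - 36·x) + (14 + 24·x - 36·x^2)·Dx + (-1 - 3·x + 18·x^2)·Dx^2  (order 2).
h: a_k = -1, 0, 12, 50, 160, 2426/5, 21866/15, 459262/105, …
ICs: h(0) = -1, h′(0) = 0.

f: a_k = 2, 6, 18, 54, 162, 486, 1458, 4374, …
g: a_k = -3, -6, -6, -4, -2, -4/5, -4/15, -8/105, …
Sum ⇒ L₀ = lclm(L_f,L_g) in ℚ(x)⟨Dx⟩.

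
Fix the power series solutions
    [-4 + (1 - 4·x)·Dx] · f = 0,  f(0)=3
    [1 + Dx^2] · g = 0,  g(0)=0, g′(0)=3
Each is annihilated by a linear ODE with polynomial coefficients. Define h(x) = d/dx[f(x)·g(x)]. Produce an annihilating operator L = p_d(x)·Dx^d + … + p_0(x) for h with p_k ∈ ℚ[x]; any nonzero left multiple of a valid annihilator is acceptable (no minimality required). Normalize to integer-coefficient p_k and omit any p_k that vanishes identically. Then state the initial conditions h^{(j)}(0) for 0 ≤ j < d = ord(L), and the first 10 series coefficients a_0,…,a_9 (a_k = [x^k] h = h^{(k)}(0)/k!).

L = (-31 - 8·x + 16·x^2) + (-8 + 32·x)·Dx + (1 - 8·x + 16·x^2)·Dx^2  (order 2).
h: a_k = 9, 72, 855/2, 2280, 91203/8, 273609/5, 20429471/80, 40858942/35, 23534750593/4480, 23534750593/1008, …
ICs: h(0) = 9, h′(0) = 72.

f: a_k = 3, 12, 48, 192, 768, 3072, 12288, 49152, 196608, 786432, …
g: a_k = 0, 3, 0, -1/2, 0, 1/40, 0, -1/1680, 0, 1/120960, …
Sym-product of L_f,L_g gives L₀ (≤ ord 2).
Derive L from L₀ (diff closure).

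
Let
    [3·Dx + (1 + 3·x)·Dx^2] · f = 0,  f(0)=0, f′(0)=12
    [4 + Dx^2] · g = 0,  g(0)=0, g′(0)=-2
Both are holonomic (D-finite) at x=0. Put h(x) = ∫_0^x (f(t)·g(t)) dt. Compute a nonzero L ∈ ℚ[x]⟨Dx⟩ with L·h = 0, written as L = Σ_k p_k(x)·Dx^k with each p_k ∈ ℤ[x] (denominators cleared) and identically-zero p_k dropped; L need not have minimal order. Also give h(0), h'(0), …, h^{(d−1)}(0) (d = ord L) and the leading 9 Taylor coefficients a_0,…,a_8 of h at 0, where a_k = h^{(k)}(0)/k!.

L = (-1112 - 1248·x + 7344·x^2 + 27648·x^3 + 20736·x^4)·Dx + (-48 + 2160·x + 10368·x^2 + 10368·x^3)·Dx^2 + (-250 + 240·x + 4968·x^2 + 13824·x^3 + 10368·x^4)·Dx^3 + (-12 + 540·x + 2592·x^2 + 2592·x^3)·Dx^4 + (7 + 138·x + 783·x^2 + 1728·x^3 + 1296·x^4)·Dx^5  (order 5).
h: a_k = 0, 0, 0, -8, 9, -56/5, 23, -344/7, 543/5, …
ICs: h(0) = 0, h′(0) = 0, h′′(0) = 0, h′′′(0) = -48, h′′′′(0) = 216.

f: a_k = 0, 12, -18, 36, -81, 972/5, -486, 8748/7, -6561/2, …
g: a_k = 0, -2, 0, 4/3, 0, -4/15, 0, 8/315, 0, …
f·g: L₀ = L_f ⊗_s L_g, ord ≤ 2·2.
∫: right-multiply L₀ by Dx.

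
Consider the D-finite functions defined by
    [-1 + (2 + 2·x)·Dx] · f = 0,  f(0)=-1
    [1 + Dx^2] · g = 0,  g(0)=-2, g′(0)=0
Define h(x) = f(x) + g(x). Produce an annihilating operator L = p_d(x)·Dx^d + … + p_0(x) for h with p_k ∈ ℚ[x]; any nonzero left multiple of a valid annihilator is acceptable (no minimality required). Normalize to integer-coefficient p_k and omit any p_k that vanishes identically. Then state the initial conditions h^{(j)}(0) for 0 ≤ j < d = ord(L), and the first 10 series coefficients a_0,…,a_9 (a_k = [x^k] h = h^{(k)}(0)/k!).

f: a_k = -1, -1/2, 1/8, -1/16, 5/128, -7/256, 21/1024, -33/2048, 429/32768, -715/65536, …
g: a_k = -2, 0, 1, 0, -1/12, 0, 1/360, 0, -1/20160, 0, …
h₀=f+g: left-lcm gives L₀, ord ≤ 3.
L = (-7 - 8·x - 4·x^2) + (6 + 22·x + 24·x^2 + 8·x^3)·Dx + (-7 - 8·x - 4·x^2)·Dx^2 + (6 + 22·x + 24·x^2 + 8·x^3)·Dx^3  (order 3).
h: a_k = -3, -1/2, 9/8, -1/16, -17/384, -7/256, 1073/46080, -33/2048, 134623/10321920, -715/65536, …
ICs: h(0) = -3, h′(0) = -1/2, h′′(0) = 9/4.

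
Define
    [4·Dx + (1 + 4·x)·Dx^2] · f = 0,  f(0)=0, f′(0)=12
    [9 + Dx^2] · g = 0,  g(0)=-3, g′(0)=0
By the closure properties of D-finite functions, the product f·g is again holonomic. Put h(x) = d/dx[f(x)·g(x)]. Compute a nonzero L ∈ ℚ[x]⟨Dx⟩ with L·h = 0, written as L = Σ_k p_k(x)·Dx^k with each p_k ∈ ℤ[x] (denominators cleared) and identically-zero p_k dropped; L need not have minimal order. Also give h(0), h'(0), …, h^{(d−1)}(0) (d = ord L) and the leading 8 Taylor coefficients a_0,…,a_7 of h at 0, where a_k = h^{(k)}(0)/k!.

f: a_k = 0, 12, -24, 64, -192, 3072/5, -2048, 49152/7, …
g: a_k = -3, 0, 27/2, 0, -81/8, 0, 243/80, 0, …
f·g: L₀ = L_f ⊗_s L_g, ord ≤ 2·2.
h=h₀': d/dx-closure on L₀ ⇒ L.
L = (-153603 - 635688·x - 3184272·x^2 - 4292352·x^3 + 12503808·x^4 + 40310784·x^5 + 26873856·x^6) + (-47736 - 304992·x - 311040·x^2 + 2073600·x^3 + 7464960·x^4 + 5971968·x^5)·Dx + (-19110 - 88272·x - 352800·x^2 + 41472·x^3 + 3773952·x^4 + 8957952·x^5 + 5971968·x^6)·Dx^2 + (-5304 - 33888·x - 34560·x^2 + 230400·x^3 + 829440·x^4 + 663552·x^5)·Dx^3 + (-227 - 1960·x + 112·x^2 + 57600·x^3 + 264960·x^4 + 497664·x^5 + 331776·x^6)·Dx^4  (order 4).
h: a_k = -36, 144, -90, 1008, -11007/2, 22770, -1873521/20, 1918044/5, …
ICs: h(0) = -36, h′(0) = 144, h′′(0) = -180, h′′′(0) = 6048.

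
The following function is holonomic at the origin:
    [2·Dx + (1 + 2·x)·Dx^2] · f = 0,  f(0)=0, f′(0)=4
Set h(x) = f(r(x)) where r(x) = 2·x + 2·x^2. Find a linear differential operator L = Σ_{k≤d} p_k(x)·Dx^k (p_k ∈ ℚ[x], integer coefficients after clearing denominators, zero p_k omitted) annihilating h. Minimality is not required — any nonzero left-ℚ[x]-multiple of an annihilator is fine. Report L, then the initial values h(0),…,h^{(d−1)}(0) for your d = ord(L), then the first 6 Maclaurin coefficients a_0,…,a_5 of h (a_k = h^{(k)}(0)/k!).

f: a_k = 0, 4, -4, 16/3, -8, 64/5, …
h₀=f(r): pull back L_f along r ⇒ L₀.
L = 2·Dx + (1 + 2·x)·Dx^2  (order 2).
h: a_k = 0, 8, -8, 32/3, -16, 128/5, …
ICs: h(0) = 0, h′(0) = 8.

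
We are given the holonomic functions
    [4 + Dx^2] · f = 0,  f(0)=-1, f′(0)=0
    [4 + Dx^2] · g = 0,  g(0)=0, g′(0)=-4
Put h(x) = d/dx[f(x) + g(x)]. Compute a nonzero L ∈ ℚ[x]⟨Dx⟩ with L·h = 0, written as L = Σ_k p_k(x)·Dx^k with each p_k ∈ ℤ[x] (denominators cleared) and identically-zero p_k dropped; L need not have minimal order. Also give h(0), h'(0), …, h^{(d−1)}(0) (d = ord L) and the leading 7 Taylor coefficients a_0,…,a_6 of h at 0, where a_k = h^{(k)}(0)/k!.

f: a_k = -1, 0, 2, 0, -2/3, 0, 4/45, …
g: a_k = 0, -4, 0, 8/3, 0, -8/15, 0, …
f+g: L₀ = lclm(L_f,L_g), ord ≤ 2+2.
h₀' ⇒ L via d/dx closure of L₀.
L = 4 + Dx^2  (order 2).
h: a_k = -4, 4, 8, -8/3, -8/3, 8/15, 16/45, …
ICs: h(0) = -4, h′(0) = 4.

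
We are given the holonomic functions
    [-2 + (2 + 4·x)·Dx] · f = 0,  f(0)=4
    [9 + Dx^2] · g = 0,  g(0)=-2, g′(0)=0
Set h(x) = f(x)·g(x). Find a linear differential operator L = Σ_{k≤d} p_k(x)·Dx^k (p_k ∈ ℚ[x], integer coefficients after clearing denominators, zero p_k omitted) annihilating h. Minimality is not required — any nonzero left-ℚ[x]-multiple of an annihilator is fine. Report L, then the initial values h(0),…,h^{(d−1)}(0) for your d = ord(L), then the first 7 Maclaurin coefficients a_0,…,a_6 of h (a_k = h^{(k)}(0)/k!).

f: a_k = 4, 4, -2, 2, -5/2, 7/2, -21/4, …
g: a_k = -2, 0, 9, 0, -27/4, 0, 81/40, …
Product ⇒ symmetric product L₀, ord ≤ 2.
L = (12 + 36·x + 36·x^2) + (-2 - 4·x)·Dx + (1 + 4·x + 4·x^2)·Dx^2  (order 2).
h: a_k = -8, -8, 40, 32, -40, -16, 48/5, …
ICs: h(0) = -8, h′(0) = -8.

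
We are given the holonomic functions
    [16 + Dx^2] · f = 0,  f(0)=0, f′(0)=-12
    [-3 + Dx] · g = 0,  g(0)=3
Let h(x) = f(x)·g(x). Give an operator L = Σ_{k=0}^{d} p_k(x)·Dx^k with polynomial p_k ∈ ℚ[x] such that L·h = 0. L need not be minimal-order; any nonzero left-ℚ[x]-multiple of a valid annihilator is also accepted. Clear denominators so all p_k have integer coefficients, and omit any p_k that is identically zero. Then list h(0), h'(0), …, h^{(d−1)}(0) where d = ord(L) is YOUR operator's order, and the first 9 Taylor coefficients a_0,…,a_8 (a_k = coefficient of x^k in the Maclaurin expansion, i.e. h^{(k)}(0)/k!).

f: a_k = 0, -12, 0, 32, 0, -128/5, 0, 1024/105, 0, …
g: a_k = 3, 9, 27/2, 27/2, 81/8, 243/40, 243/80, 729/560, 2187/4480, …
Product ⇒ symmetric product L₀, ord ≤ 2.
L = 25 - 6·Dx + Dx^2  (order 2).
h: a_k = 0, -36, -108, -66, 126, 2337/10, 1287/10, -4031/140, -1581/20, …
ICs: h(0) = 0, h′(0) = -36.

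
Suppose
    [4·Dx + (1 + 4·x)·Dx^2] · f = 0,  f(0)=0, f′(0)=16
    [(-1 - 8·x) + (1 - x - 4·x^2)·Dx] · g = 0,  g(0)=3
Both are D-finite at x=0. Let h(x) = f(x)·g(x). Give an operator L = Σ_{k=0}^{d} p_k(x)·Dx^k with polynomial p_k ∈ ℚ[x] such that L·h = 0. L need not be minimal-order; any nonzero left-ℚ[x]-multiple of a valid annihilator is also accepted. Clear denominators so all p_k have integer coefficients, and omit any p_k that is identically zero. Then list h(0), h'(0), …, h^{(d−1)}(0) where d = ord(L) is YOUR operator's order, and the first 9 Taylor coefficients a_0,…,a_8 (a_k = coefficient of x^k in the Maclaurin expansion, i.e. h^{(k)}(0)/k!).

L = (12 + 64·x) + (-2 + 28·x + 80·x^2)·Dx + (-1 - 3·x + 8·x^2 + 16·x^3)·Dx^2  (order 2).
h: a_k = 0, 48, -48, 400, -560, 17488/5, -34672/5, 246000/7, -3181456/35, …
ICs: h(0) = 0, h′(0) = 48.

f: a_k = 0, 16, -32, 256/3, -256, 4096/5, -8192/3, 65536/7, -32768, …
g: a_k = 3, 3, 15, 27, 87, 195, 543, 1323, 3495, …
h₀=f·g: eliminate ⇒ L₀, order ≤ 2·1.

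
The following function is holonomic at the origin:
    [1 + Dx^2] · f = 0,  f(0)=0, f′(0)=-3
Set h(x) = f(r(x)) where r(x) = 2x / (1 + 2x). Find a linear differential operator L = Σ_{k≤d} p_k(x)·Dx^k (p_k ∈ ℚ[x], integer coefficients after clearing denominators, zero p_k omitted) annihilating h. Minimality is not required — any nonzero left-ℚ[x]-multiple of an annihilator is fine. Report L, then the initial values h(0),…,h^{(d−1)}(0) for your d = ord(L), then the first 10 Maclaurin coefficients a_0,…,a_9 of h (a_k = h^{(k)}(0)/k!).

f: a_k = 0, -3, 0, 1/2, 0, -1/40, 0, 1/1680, 0, -1/120960, …
h₀=f(r): pull back L_f along r ⇒ L₀.
L = 4 + (4 + 24·x + 48·x^2 + 32·x^3)·Dx + (1 + 8·x + 24·x^2 + 32·x^3 + 16·x^4)·Dx^2  (order 2).
h: a_k = 0, -6, 12, -20, 24, -4/5, -120, 55448/105, -25456/15, 896716/189, …
ICs: h(0) = 0, h′(0) = -6.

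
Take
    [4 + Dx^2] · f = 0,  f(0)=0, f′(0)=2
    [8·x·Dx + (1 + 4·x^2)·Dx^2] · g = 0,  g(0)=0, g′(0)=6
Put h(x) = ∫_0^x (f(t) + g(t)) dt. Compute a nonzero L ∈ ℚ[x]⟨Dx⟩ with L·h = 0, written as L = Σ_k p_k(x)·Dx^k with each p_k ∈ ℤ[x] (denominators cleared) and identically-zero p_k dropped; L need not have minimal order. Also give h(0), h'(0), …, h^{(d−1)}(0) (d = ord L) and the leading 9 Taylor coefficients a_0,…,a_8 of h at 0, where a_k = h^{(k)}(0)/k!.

f: a_k = 0, 2, 0, -4/3, 0, 4/15, 0, -8/315, 0, …
g: a_k = 0, 6, 0, -8, 0, 96/5, 0, -384/7, 0, …
h₀=f+g: left-lcm gives L₀, ord ≤ 4.
∫: right-multiply L₀ by Dx.
L = (-352·x + 1792·x^3 + 512·x^5)·Dx^2 + (-4 + 112·x^2 + 576·x^4 + 256·x^6)·Dx^3 + (-88·x + 448·x^3 + 128·x^5)·Dx^4 + (-1 + 28·x^2 + 144·x^4 + 64·x^6)·Dx^5  (order 5).
h: a_k = 0, 0, 4, 0, -7/3, 0, 146/45, 0, -2161/315, …
ICs: h(0) = 0, h′(0) = 0, h′′(0) = 8, h′′′(0) = 0, h′′′′(0) = -56.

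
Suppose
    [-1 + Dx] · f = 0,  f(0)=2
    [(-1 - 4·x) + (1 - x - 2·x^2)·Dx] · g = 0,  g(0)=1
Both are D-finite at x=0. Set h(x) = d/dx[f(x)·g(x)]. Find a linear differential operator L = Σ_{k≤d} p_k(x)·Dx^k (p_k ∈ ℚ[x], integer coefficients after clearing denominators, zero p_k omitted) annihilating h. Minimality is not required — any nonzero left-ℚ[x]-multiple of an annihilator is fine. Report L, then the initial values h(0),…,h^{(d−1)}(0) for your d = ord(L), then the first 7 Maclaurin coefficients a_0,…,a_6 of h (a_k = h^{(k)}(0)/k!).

f: a_k = 2, 2, 1, 1/3, 1/12, 1/60, 1/360, …
g: a_k = 1, 1, 3, 5, 11, 21, 43, …
Sym-product of L_f,L_g gives L₀ (≤ ord 1).
h₀' ⇒ L via d/dx closure of L₀.
L = (9 + 16·x + 9·x^2 - 12·x^3 + 4·x^4) + (-2 - x + 9·x^2 + 4·x^3 - 4·x^4)·Dx  (order 1).
h: a_k = 4, 18, 52, 425/3, 701/2, 50737/60, 88558/45, …
ICs: h(0) = 4.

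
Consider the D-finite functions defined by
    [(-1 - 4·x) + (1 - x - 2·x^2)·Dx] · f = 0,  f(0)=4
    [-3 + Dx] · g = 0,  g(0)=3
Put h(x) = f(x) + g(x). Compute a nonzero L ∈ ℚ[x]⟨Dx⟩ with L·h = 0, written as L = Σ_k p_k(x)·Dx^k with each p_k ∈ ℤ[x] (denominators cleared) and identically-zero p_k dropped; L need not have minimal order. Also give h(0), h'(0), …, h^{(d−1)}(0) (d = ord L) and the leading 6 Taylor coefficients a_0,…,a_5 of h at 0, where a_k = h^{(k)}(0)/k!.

L = (-9 - 9·x - 126·x^2 - 72·x^3) + (-3 + 30·x + 51·x^2 - 36·x^3 - 36·x^4)·Dx + (2 - 9·x - 3·x^2 + 20·x^3 + 12·x^4)·Dx^2  (order 2).
h: a_k = 7, 13, 51/2, 67/2, 433/8, 3603/40, …
ICs: h(0) = 7, h′(0) = 13.

f: a_k = 4, 4, 12, 20, 44, 84, …
g: a_k = 3, 9, 27/2, 27/2, 81/8, 243/40, …
h₀=f+g: left-lcm gives L₀, ord ≤ 2.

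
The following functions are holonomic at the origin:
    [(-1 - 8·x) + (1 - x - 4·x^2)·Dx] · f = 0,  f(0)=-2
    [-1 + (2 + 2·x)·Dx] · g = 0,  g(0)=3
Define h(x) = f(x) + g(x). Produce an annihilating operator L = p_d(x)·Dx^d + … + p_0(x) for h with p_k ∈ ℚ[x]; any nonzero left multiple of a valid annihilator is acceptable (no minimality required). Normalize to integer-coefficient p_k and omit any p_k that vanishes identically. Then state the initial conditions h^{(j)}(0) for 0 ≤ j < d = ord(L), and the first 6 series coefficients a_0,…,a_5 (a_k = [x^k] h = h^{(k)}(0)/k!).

f: a_k = -2, -2, -10, -18, -58, -130, …
g: a_k = 3, 3/2, -3/8, 3/16, -15/128, 21/256, …
h₀=f+g: left-lcm gives L₀, ord ≤ 2.
L = (-21 - 75·x - 228·x^2 - 160·x^3) + (41 + 174·x + 609·x^2 + 872·x^3 + 400·x^4)·Dx + (-2 - 38·x - 30·x^2 + 198·x^3 + 352·x^4 + 160·x^5)·Dx^2  (order 2).
h: a_k = 1, -1/2, -83/8, -285/16, -7439/128, -33259/256, …
ICs: h(0) = 1, h′(0) = -1/2.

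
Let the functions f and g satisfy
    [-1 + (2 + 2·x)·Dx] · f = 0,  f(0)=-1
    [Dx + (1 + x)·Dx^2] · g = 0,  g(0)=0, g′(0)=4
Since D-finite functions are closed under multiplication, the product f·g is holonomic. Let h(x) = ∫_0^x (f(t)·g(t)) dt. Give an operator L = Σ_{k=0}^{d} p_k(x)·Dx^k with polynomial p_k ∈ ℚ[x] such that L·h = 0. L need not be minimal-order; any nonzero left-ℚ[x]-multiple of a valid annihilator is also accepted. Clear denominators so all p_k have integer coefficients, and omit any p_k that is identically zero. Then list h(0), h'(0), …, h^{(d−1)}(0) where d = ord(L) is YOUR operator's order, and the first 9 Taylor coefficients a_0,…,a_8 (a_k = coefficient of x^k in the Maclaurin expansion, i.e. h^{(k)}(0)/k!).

f: a_k = -1, -1/2, 1/8, -1/16, 5/128, -7/256, 21/1024, -33/2048, 429/32768, …
g: a_k = 0, 4, -2, 4/3, -1, 4/5, -2/3, 4/7, -1/2, …
Product ⇒ symmetric product L₀, ord ≤ 2.
h=∫₀ˣh₀: take L = L₀·Dx.
L = Dx + (4 + 8·x + 4·x^2)·Dx^3  (order 3).
h: a_k = 0, 0, -2, 0, 1/24, -1/30, 71/2880, -31/1680, 3043/215040, …
ICs: h(0) = 0, h′(0) = 0, h′′(0) = -4.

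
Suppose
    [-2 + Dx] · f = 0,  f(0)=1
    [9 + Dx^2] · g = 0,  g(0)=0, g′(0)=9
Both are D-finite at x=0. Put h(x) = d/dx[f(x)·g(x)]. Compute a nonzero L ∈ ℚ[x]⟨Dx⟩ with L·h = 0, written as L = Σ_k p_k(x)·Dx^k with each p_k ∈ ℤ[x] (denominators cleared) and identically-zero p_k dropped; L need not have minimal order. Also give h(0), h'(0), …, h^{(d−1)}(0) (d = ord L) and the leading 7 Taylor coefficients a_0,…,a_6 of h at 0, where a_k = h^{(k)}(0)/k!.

f: a_k = 1, 2, 2, 4/3, 2/3, 4/15, 4/45, …
g: a_k = 0, 9, 0, -27/2, 0, 243/40, 0, …
Product ⇒ symmetric product L₀, ord ≤ 2.
h=h₀': d/dx-closure on L₀ ⇒ L.
L = 13 - 4·Dx + Dx^2  (order 2).
h: a_k = 9, 36, 27/2, -60, -597/8, -207/10, 1483/80, …
ICs: h(0) = 9, h′(0) = 36.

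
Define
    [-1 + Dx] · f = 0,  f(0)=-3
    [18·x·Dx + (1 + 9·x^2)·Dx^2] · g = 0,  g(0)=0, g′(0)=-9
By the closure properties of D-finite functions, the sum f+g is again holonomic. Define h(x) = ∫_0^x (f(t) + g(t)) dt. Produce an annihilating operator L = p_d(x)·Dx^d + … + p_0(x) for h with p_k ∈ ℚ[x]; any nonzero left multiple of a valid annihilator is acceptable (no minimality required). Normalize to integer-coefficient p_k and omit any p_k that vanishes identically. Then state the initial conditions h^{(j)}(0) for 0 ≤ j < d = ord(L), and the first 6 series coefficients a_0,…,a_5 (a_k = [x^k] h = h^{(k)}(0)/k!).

L = (18 - 18·x - 486·x^2 - 162·x^3)·Dx^2 + (-19 + 468·x^2 - 81·x^4)·Dx^3 + (1 + 18·x + 18·x^2 + 162·x^3 + 81·x^4)·Dx^4  (order 4).
h: a_k = 0, -3, -6, -1/2, 53/8, -1/40, …
ICs: h(0) = 0, h′(0) = -3, h′′(0) = -12, h′′′(0) = -3.

f: a_k = -3, -3, -3/2, -1/2, -1/8, -1/40, …
g: a_k = 0, -9, 0, 27, 0, -729/5, …
Sum ⇒ L₀ = lclm(L_f,L_g) in ℚ(x)⟨Dx⟩.
h=∫₀ˣh₀: take L = L₀·Dx.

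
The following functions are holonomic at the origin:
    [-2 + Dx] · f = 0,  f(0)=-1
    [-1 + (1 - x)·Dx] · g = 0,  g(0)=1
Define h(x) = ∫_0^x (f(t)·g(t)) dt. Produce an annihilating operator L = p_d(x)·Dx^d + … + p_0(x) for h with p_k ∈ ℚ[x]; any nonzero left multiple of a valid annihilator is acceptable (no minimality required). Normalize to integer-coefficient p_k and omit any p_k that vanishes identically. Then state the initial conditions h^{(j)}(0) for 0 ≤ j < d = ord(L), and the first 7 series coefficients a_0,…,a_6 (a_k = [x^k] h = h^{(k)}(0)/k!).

L = (3 - 2·x)·Dx + (-1 + x)·Dx^2  (order 2).
h: a_k = 0, -1, -3/2, -5/3, -19/12, -7/5, -109/90, …
ICs: h(0) = 0, h′(0) = -1.

f: a_k = -1, -2, -2, -4/3, -2/3, -4/15, -4/45, …
g: a_k = 1, 1, 1, 1, 1, 1, 1, …
Sym-product of L_f,L_g gives L₀ (≤ ord 1).
h=∫₀ˣh₀: take L = L₀·Dx.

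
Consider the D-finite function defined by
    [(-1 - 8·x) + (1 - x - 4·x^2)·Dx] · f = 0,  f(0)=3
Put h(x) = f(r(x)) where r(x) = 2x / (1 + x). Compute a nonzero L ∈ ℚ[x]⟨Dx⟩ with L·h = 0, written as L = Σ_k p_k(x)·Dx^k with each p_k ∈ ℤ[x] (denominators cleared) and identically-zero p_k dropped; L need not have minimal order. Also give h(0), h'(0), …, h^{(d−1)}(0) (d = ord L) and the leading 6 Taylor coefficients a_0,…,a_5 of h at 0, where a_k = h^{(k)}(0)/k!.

L = (2 + 34·x) + (-1 - x + 17·x^2 + 17·x^3)·Dx  (order 1).
h: a_k = 3, 6, 54, 102, 918, 1734, …
ICs: h(0) = 3.

f: a_k = 3, 3, 15, 27, 87, 195, …
L₀ from L_f via x↦r, Dx↦r'^{-1}Dx.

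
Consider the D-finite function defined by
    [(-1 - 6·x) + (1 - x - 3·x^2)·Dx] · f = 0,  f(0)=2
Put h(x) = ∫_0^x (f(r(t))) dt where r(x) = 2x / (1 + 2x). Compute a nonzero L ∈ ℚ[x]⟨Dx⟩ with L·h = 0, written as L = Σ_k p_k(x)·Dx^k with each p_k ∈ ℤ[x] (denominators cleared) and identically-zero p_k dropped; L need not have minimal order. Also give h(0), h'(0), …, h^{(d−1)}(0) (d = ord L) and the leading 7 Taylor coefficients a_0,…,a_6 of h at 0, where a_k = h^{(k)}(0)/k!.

L = (2 + 28·x)·Dx + (-1 - 4·x + 8·x^2 + 24·x^3)·Dx^2  (order 2).
h: a_k = 0, 2, 2, 8, 0, 288/5, -96, …
ICs: h(0) = 0, h′(0) = 2.

f: a_k = 2, 2, 8, 14, 38, 80, 194, …
Substitute x→r, Dx→(1/r')Dx; clear ⇒ L₀.
Integrate: L := L₀·Dx.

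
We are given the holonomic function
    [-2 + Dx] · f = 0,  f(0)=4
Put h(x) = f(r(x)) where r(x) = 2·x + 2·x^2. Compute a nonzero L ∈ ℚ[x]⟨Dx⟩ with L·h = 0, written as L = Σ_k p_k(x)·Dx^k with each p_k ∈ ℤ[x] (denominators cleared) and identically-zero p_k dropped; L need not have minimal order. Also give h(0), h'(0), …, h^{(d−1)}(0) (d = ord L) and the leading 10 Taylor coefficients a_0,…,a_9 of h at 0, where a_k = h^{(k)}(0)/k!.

L = (-4 - 8·x) + Dx  (order 1).
h: a_k = 4, 16, 48, 320/3, 608/3, 1664/5, 22144/45, 208384/315, 5760/7, 2703872/2835, …
ICs: h(0) = 4.

f: a_k = 4, 8, 8, 16/3, 8/3, 16/15, 16/45, 32/315, 8/315, 16/2835, …
h₀=f(r): pull back L_f along r ⇒ L₀.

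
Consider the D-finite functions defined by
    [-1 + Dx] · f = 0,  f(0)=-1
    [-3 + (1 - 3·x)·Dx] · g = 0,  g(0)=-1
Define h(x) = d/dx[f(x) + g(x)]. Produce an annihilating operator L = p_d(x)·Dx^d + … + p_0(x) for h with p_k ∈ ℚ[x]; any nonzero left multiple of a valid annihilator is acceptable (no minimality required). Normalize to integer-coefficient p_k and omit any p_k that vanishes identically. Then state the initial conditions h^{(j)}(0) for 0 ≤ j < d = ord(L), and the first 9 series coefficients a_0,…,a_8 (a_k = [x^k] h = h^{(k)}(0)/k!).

f: a_k = -1, -1, -1/2, -1/6, -1/24, -1/120, -1/720, -1/5040, -1/40320, …
g: a_k = -1, -3, -9, -27, -81, -243, -729, -2187, -6561, …
L₀ := lclm(L_f,L_g); ord L₀ ≤ 1+1.
Differentiate: ansatz ord ≤ ord L₀ ⇒ L.
L = (48 + 18·x) + (-53 - 6·x + 9·x^2)·Dx + (5 - 12·x - 9·x^2)·Dx^2  (order 2).
h: a_k = -4, -19, -163/2, -1945/6, -29161/24, -524881/120, -11022481/720, -264539521/5040, -7142567041/40320, …
ICs: h(0) = -4, h′(0) = -19.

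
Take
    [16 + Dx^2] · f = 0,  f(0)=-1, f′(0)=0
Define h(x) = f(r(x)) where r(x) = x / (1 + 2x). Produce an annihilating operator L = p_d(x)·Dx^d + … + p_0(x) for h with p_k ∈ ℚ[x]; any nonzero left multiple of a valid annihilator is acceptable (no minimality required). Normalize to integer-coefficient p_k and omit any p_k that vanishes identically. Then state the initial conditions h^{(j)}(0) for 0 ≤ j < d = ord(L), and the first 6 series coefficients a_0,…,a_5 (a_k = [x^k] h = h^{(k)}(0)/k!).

f: a_k = -1, 0, 8, 0, -32/3, 0, …
Change of var in L_f (x↦r) gives L₀.
L = 16 + (4 + 24·x + 48·x^2 + 32·x^3)·Dx + (1 + 8·x + 24·x^2 + 32·x^3 + 16·x^4)·Dx^2  (order 2).
h: a_k = -1, 0, 8, -32, 256/3, -512/3, …
ICs: h(0) = -1, h′(0) = 0.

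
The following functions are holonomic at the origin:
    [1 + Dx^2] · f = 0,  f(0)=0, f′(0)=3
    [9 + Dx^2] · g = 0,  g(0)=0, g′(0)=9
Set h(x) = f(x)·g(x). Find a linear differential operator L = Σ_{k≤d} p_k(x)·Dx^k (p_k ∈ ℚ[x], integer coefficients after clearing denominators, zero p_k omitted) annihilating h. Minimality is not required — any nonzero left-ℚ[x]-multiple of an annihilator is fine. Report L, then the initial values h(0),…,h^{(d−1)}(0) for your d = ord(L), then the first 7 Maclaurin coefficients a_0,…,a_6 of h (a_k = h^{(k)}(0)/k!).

L = 64 + 20·Dx^2 + Dx^4  (order 4).
h: a_k = 0, 0, 27, 0, -45, 0, 126/5, …
ICs: h(0) = 0, h′(0) = 0, h′′(0) = 54, h′′′(0) = 0.

f: a_k = 0, 3, 0, -1/2, 0, 1/40, 0, …
g: a_k = 0, 9, 0, -27/2, 0, 243/40, 0, …
h₀=f·g: eliminate ⇒ L₀, order ≤ 2·2.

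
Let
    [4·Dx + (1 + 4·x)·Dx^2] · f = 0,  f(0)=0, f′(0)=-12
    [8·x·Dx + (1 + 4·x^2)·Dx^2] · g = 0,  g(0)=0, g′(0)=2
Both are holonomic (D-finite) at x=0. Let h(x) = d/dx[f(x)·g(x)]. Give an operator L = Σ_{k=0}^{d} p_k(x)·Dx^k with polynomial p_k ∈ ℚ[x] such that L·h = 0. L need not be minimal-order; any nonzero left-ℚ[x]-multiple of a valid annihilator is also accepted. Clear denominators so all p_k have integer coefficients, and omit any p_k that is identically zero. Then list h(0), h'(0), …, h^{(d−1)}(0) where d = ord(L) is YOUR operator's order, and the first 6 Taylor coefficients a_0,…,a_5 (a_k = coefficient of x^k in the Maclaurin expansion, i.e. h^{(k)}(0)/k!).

f: a_k = 0, -12, 24, -64, 192, -3072/5, …
g: a_k = 0, 2, 0, -8/3, 0, 32/5, …
Sym-product of L_f,L_g gives L₀ (≤ ord 4).
h₀' ⇒ L via d/dx closure of L₀.
L = (96 + 640·x + 1408·x^2 + 7680·x^3 + 15360·x^4 + 26624·x^5 + 8192·x^7) + (24 + 320·x + 2656·x^2 + 9728·x^3 + 28160·x^4 + 47616·x^5 + 71680·x^6 + 6144·x^7 + 28672·x^8)·Dx + (12 + 104·x + 672·x^2 + 2976·x^3 + 8256·x^4 + 18048·x^5 + 24576·x^6 + 35328·x^7 + 6144·x^8 + 16384·x^9)·Dx^2 + (1 + 12·x + 68·x^2 + 256·x^3 + 696·x^4 + 1536·x^5 + 2688·x^6 + 3072·x^7 + 4224·x^8 + 1024·x^9 + 2048·x^10)·Dx^3  (order 3).
h: a_k = 0, -48, 144, -384, 1600, -34048/5, …
ICs: h(0) = 0, h′(0) = -48, h′′(0) = 288.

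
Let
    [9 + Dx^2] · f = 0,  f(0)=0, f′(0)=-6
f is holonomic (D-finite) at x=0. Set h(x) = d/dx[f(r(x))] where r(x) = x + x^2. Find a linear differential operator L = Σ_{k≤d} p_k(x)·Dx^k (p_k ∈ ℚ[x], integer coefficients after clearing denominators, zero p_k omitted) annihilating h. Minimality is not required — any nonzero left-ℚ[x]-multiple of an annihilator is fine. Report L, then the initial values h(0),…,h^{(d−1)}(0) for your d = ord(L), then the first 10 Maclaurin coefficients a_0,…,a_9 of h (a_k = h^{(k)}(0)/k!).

f: a_k = 0, -6, 0, 9, 0, -81/20, 0, 243/280, 0, -243/2240, …
f∘r: x↦r, Dx↦Dx/r' in L_f ⇒ L₀.
h=h₀': d/dx-closure on L₀ ⇒ L.
L = (21 + 72·x + 216·x^2 + 288·x^3 + 144·x^4) + (-6 - 12·x)·Dx + (1 + 4·x + 4·x^2)·Dx^2  (order 2).
h: a_k = -6, -12, 27, 108, 459/4, -135/2, -11097/40, -1377/5, -43011/2240, 56781/224, …
ICs: h(0) = -6, h′(0) = -12.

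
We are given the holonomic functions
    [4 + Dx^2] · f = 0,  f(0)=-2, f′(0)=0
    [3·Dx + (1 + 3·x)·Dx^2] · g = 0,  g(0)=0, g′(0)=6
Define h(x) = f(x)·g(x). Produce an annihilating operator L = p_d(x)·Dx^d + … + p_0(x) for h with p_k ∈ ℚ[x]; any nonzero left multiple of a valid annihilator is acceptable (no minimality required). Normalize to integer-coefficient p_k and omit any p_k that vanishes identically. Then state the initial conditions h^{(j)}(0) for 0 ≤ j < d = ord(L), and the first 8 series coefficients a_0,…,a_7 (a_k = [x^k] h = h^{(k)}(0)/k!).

f: a_k = -2, 0, 4, 0, -4/3, 0, 8/45, 0, …
g: a_k = 0, 6, -9, 18, -81/2, 486/5, -243, 4374/7, …
L₀ := L_f ⊗_s L_g (sym. prod.), ord ≤ 4.
L = (-1112 - 1248·x + 7344·x^2 + 27648·x^3 + 20736·x^4) + (-48 + 2160·x + 10368·x^2 + 10368·x^3)·Dx + (-250 + 240·x + 4968·x^2 + 13824·x^3 + 10368·x^4)·Dx^2 + (-12 + 540·x + 2592·x^2 + 2592·x^3)·Dx^3 + (7 + 138·x + 783·x^2 + 1728·x^3 + 1296·x^4)·Dx^4  (order 4).
h: a_k = 0, -12, 18, -12, 45, -652/5, 336, -92804/105, …
ICs: h(0) = 0, h′(0) = -12, h′′(0) = 36, h′′′(0) = -72.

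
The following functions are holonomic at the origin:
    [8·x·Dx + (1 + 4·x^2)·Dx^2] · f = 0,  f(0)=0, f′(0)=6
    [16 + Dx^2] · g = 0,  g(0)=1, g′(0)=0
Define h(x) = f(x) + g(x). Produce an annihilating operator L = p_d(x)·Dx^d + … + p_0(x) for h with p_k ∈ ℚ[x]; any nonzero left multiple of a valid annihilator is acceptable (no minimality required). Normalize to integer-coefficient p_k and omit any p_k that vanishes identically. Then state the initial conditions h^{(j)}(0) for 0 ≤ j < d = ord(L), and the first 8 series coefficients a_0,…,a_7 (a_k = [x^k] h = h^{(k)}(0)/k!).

f: a_k = 0, 6, 0, -8, 0, 96/5, 0, -384/7, …
g: a_k = 1, 0, -8, 0, 32/3, 0, -256/45, 0, …
Weyl lclm of L_f,L_g ⇒ L₀ (ord ≤ 4).
L = (-512·x + 5120·x^3 + 4096·x^5)·Dx + (16 + 512·x^2 + 2304·x^4 + 2048·x^6)·Dx^2 + (-32·x + 320·x^3 + 256·x^5)·Dx^3 + (1 + 32·x^2 + 144·x^4 + 128·x^6)·Dx^4  (order 4).
h: a_k = 1, 6, -8, -8, 32/3, 96/5, -256/45, -384/7, …
ICs: h(0) = 1, h′(0) = 6, h′′(0) = -16, h′′′(0) = -48.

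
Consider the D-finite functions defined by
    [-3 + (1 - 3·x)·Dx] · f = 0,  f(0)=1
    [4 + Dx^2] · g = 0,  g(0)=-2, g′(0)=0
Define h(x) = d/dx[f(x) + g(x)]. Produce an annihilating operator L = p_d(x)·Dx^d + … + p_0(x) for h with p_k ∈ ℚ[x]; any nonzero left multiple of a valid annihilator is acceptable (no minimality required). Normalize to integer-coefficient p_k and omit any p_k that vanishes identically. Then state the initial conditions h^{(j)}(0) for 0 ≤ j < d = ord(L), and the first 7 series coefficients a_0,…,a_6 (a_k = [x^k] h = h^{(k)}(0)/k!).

L = (1344 - 288·x + 432·x^2) + (-116 + 396·x - 216·x^2 + 216·x^3)·Dx + (336 - 72·x + 108·x^2)·Dx^2 + (-29 + 99·x - 54·x^2 + 54·x^3)·Dx^3  (order 3).
h: a_k = 3, 26, 81, 956/3, 1215, 65626/15, 15309, …
ICs: h(0) = 3, h′(0) = 26, h′′(0) = 162.

f: a_k = 1, 3, 9, 27, 81, 243, 729, …
g: a_k = -2, 0, 4, 0, -4/3, 0, 8/45, …
Weyl lclm of L_f,L_g ⇒ L₀ (ord ≤ 3).
Derive L from L₀ (diff closure).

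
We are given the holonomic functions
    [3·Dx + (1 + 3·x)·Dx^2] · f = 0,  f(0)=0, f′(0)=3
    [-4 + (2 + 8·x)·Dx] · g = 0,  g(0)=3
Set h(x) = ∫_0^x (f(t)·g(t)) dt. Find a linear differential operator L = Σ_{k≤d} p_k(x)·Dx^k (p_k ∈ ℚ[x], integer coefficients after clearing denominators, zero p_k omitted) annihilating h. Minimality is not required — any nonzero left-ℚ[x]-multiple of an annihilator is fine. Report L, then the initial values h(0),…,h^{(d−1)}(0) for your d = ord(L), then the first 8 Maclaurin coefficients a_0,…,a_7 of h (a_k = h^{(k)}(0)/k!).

L = (6 + 12·x)·Dx + (-1 - 4·x)·Dx^2 + (1 + 11·x + 40·x^2 + 48·x^3)·Dx^3  (order 3).
h: a_k = 0, 0, 9/2, 3/2, -9/2, 45/4, -579/20, 2718/35, …
ICs: h(0) = 0, h′(0) = 0, h′′(0) = 9.

f: a_k = 0, 3, -9/2, 9, -81/4, 243/5, -243/2, 2187/7, …
g: a_k = 3, 6, -6, 12, -30, 84, -252, 792, …
Product ⇒ symmetric product L₀, ord ≤ 2.
h=∫h₀ ⇒ L = L₀·Dx.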